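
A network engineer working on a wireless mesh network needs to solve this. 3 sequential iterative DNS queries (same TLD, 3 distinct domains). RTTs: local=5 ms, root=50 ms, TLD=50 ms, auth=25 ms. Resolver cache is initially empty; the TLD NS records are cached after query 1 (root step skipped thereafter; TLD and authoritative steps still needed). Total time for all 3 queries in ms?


Lookup 1 (cold cache): local + root + TLD + auth = 5 + 50 + 50 + 25 = 130 ms
Lookups 2..3 (TLD NS cached -> skip root; new domain -> still ask TLD and auth): local + TLD + auth = 5 + 50 + 25 = 80 ms each
Remaining 2 lookups: 2 * 80 = 160 ms
Total = 130 + 160 = 290 ms

290


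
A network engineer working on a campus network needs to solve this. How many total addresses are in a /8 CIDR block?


Given: CIDR prefix /8
Host bits = 32 - 8 = 24
Total addresses = 2^24 = 16777216

16777216


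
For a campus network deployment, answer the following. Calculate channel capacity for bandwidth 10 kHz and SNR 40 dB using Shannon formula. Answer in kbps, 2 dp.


Given: B = 10 kHz, SNR = 40 dB
SNR linear = 10^(40/10) = 10000
1 + SNR = 10001
log2(10001) = 13.2878566418
C = 10 * 1000 * 13.2878566418 = 132878.5664 bps
C = 132.878566 kbps -> 132.88 kbps (2 dp)

132.88


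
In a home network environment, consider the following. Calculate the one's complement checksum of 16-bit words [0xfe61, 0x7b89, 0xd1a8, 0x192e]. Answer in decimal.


Given words: [0xfe61, 0x7b89, 0xd1a8, 0x192e]
Step 1: Sum all words
Raw sum = 65121 + 31625 + 53672 + 6446 = 156864
Step 2: Fold carry: (25792 + 2) = 25794
One's complement = ~25794 & 0xFFFF = 39741

39741


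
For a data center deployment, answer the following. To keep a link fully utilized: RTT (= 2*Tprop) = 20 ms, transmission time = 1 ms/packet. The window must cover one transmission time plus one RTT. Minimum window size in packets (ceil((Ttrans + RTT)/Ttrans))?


Given: Ttrans = 1 ms, RTT = 20 ms (= 2 * Tprop, Tprop = 10 ms)
Time until first ACK returns = Ttrans + RTT = 1 + 20 = 21 ms
Need W * Ttrans >= Ttrans + RTT  ->  W >= (Ttrans + RTT) / Ttrans
(Ttrans + RTT) / Ttrans = 21 / 1 = 21
W_min = ceil(21) = 21

21


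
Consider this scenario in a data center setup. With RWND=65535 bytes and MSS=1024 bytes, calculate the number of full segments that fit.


Given: RWND = 65535 bytes, MSS = 1024 bytes
Full segments = floor(RWND / MSS)
Full segments = floor(65535 / 1024)
Full segments = floor(63.999) = 63

63


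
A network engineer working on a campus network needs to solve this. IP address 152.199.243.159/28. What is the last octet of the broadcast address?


Given: IP = 152.199.243.159, prefix = /28
Host bits = 32 - 28 = 4
Network last octet = 159 AND mask = 144
Host part size = 2^4 - 1 = 15
Broadcast last octet = 144 OR 15 = 159

159


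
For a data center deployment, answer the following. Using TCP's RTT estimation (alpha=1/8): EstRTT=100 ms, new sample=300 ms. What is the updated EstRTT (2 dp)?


Given: EstRTT = 100 ms, SampleRTT = 300 ms, alpha = 1/8
New EstRTT = (1 - alpha) * EstRTT + alpha * SampleRTT
(7/8) * 100 = 87.5
(1/8) * 300 = 37.5
New EstRTT = 87.5 + 37.5 = 125 ms -> 125.00 ms (2 dp)

125.00


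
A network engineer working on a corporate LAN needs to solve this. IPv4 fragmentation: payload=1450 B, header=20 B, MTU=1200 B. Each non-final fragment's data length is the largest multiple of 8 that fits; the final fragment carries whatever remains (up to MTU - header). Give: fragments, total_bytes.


Max data per non-final fragment = floor((MTU - header)/8)*8 = floor((1200 - 20)/8)*8 = floor(1180/8)*8 = 1176 B
Final fragment needs no 8-byte alignment: it can carry up to MTU - header = 1180 B
Non-final fragments needed = ceil((payload - 1180) / 1176) = ceil(270/1176) = ceil(0.2296) = 1
Number of fragments = 1 + 1 = 2
Fragment sizes (data): 1 * 1176 B + 274 B (last, 274 <= 1180 OK)
Total bytes sent = payload + n_frags * header = 1450 + 2*20 = 1450 + 40 = 1490 B

2, 1490


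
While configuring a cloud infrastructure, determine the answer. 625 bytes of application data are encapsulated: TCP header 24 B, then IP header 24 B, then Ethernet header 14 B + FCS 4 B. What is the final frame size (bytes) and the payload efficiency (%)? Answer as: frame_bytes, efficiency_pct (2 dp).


TCP segment = 625 + 24 = 649 B
IP packet = 649 + 24 = 673 B
Ethernet frame = 673 + 14 + 4 = 691 B
Efficiency = app / frame = 625 / 691 = 0.904486 = 90.4486% -> 90.45% (2 dp)

691, 90.45


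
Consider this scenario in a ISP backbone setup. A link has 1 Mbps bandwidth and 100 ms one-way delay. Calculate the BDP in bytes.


Given: bandwidth = 1 Mbps, delay = 100 ms
BDP in bits = 1 * 10^6 * 100 / 1000
BDP in bits = 100000
BDP in bytes = 100000 / 8 = 12500

12500


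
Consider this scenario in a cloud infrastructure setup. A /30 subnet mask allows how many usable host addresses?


Given: subnet mask /30
Host bits = 32 - 30 = 2
Total addresses = 2^2 = 4
Usable hosts = 4 - 2 (network + broadcast) = 2

2


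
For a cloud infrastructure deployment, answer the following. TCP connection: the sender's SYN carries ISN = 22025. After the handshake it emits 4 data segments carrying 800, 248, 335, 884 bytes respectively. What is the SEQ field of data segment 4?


The SYN occupies sequence number ISN = 22025, so the first data byte is ISN + 1 = 22026.
SEQ of data segment i = (ISN + 1) + sum of payload sizes of segments 1..i-1.
Segment 1: SEQ = 22026, payload = 800 bytes
Segment 2: SEQ = 22826, payload = 248 bytes
Segment 3: SEQ = 23074, payload = 335 bytes
Segment 4: SEQ = 23409, payload = 884 bytes
SEQ of segment 4 = 22026 + 800 + 248 + 335 = 23409

23409


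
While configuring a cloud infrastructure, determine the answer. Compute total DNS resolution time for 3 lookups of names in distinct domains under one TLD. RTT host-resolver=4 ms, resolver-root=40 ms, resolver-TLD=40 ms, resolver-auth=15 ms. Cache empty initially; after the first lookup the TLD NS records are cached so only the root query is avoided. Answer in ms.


Lookup 1 (cold cache): local + root + TLD + auth = 4 + 40 + 40 + 15 = 99 ms
Lookups 2..3 (TLD NS cached -> skip root; new domain -> still ask TLD and auth): local + TLD + auth = 4 + 40 + 15 = 59 ms each
Remaining 2 lookups: 2 * 59 = 118 ms
Total = 99 + 118 = 217 ms

217


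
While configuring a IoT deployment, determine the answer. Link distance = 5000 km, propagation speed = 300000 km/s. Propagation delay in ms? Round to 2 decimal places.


Given: distance = 5000 km, speed = 300000 km/s
Delay = distance / speed = 5000 / 300000 seconds
Delay in ms = 5000 * 1000 / 300000
Delay = 16.6667 ms
Rounded to 2 dp = 16.67 ms

16.67


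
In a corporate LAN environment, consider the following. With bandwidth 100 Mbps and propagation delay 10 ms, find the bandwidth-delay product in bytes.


Given: bandwidth = 100 Mbps, delay = 10 ms
BDP in bits = 100 * 10^6 * 10 / 1000
BDP in bits = 1000000
BDP in bytes = 1000000 / 8 = 125000

125000


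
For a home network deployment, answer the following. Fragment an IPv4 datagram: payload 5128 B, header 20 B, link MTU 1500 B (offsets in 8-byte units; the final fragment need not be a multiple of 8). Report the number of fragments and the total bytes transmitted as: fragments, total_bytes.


Max data per non-final fragment = floor((MTU - header)/8)*8 = floor((1500 - 20)/8)*8 = floor(1480/8)*8 = 1480 B
Final fragment needs no 8-byte alignment: it can carry up to MTU - header = 1480 B
Non-final fragments needed = ceil((payload - 1480) / 1480) = ceil(3648/1480) = ceil(2.4649) = 3
Number of fragments = 3 + 1 = 4
Fragment sizes (data): 3 * 1480 B + 688 B (last, 688 <= 1480 OK)
Total bytes sent = payload + n_frags * header = 5128 + 4*20 = 5128 + 80 = 5208 B

4, 5208


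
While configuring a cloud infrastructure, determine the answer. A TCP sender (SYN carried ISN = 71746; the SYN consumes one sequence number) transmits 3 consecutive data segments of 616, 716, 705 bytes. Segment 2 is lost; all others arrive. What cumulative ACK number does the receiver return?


SYN uses sequence number 71746; first data byte = ISN + 1 = 71747.
Segment 1: SEQ = 71747, len = 616 B, covers [71747, 72362]
Segment 2: SEQ = 72363, len = 716 B, covers [72363, 73078] [LOST]
Segment 3: SEQ = 73079, len = 705 B, covers [73079, 73783]
In-order data received: bytes [71747, 72362] (segments 1..1).
Segment 2 missing -> gap begins at byte 72363; later segments buffered out of order.
Cumulative ACK = next expected in-order byte = 71747 + 616 = 72363

72363


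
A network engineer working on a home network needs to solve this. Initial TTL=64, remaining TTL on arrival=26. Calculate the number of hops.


Given: initial TTL = 64, received TTL = 26
Hops = initial TTL - received TTL
Hops = 64 - 26 = 38

38


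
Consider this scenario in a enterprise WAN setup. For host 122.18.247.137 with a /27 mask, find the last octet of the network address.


Given: IP = 122.18.247.137, prefix = /27
Subnet mask = 255.255.255.224
Last octet of IP: 137
Last octet of mask: 224
Network last octet = 137 AND 224 = 128

128


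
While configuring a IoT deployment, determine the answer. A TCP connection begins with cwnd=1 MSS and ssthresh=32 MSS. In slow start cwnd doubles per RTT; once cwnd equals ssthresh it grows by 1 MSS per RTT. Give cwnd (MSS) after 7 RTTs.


RTT 0: cwnd = 1 MSS (initial)
RTT 1: cwnd = 2 MSS (slow start, doubled)
RTT 2: cwnd = 4 MSS (slow start, doubled)
RTT 3: cwnd = 8 MSS (slow start, doubled)
RTT 4: cwnd = 16 MSS (slow start, doubled)
RTT 5: cwnd = 32 MSS (slow start, doubled)
RTT 6: cwnd = 33 MSS (congestion avoidance, +1)
RTT 7: cwnd = 34 MSS (congestion avoidance, +1)

34


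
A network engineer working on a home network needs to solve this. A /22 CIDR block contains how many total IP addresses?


Given: CIDR prefix /22
Host bits = 32 - 22 = 10
Total addresses = 2^10 = 1024

1024


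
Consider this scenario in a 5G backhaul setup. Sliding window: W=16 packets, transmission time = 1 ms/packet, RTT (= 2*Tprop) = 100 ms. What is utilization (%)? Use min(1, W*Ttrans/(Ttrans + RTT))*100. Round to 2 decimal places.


Given: W = 16, Ttrans = 1 ms, RTT = 100 ms (= 2 * Tprop, Tprop = 50 ms)
Cycle time = Ttrans + RTT = 1 + 100 = 101 ms (first packet sent until its ACK returns)
W * Ttrans = 16 * 1 = 16 ms of sending per cycle
W * Ttrans / (Ttrans + RTT) = 16 / 101 = 0.158416
U = min(1, 0.158416) = 0.158416
U% = 15.84%

15.84


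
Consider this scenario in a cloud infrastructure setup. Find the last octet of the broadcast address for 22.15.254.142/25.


Given: IP = 22.15.254.142, prefix = /25
Host bits = 32 - 25 = 7
Network last octet = 142 AND mask = 128
Host part size = 2^7 - 1 = 127
Broadcast last octet = 128 OR 127 = 255

255


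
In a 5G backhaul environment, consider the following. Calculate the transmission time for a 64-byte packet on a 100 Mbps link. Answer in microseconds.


Given: packet = 64 bytes, bandwidth = 100 Mbps
Packet in bits = 64 * 8 = 512 bits
Bandwidth = 100 * 10^6 = 100000000 bps
Time = 512 / 100000000 seconds
Time in us = 512 * 10^6 / 100000000 = 5.12

5.12


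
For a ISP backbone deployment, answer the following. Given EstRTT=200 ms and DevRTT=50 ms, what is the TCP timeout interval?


Given: EstRTT = 200 ms, DevRTT = 50 ms
Timeout = EstRTT + 4 * DevRTT
4 * DevRTT = 4 * 50 = 200
Timeout = 200 + 200 = 400 ms

400


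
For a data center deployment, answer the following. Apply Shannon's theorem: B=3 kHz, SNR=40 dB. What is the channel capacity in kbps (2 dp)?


Given: B = 3 kHz, SNR = 40 dB
SNR linear = 10^(40/10) = 10000
1 + SNR = 10001
log2(10001) = 13.2878566418
C = 3 * 1000 * 13.2878566418 = 39863.5699 bps
C = 39.863570 kbps -> 39.86 kbps (2 dp)

39.86


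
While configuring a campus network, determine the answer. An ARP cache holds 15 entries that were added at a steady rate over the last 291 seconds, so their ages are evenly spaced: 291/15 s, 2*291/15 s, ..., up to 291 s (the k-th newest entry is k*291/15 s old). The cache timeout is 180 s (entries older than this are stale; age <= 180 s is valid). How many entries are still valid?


Ages are k * 291/15 s for k = 1..15 (spacing = 19.4000 s).
Entry k is valid iff k * 291/15 <= 180 iff k <= 15 * 180 / 291 = 9.2784
n_valid = floor(9.2784) = 9
(n_stale = 15 - 9 = 6)

9


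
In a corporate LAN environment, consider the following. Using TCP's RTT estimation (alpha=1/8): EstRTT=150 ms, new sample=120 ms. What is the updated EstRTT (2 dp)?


Given: EstRTT = 150 ms, SampleRTT = 120 ms, alpha = 1/8
New EstRTT = (1 - alpha) * EstRTT + alpha * SampleRTT
(7/8) * 150 = 131.25
(1/8) * 120 = 15
New EstRTT = 131.25 + 15 = 146.25 ms -> 146.25 ms (2 dp)

146.25


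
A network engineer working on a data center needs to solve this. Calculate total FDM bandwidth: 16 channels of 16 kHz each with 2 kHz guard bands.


Given: 16 channels, 16 kHz each, guard = 2 kHz
Channel bandwidth = 16 * 16 = 256 kHz
Guard bands = 15 gaps * 2 kHz = 30 kHz
Total = 256 + 30 = 286 kHz

286


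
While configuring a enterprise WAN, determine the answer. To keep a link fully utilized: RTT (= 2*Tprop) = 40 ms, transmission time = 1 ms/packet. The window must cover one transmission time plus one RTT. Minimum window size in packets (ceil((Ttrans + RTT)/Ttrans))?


Given: Ttrans = 1 ms, RTT = 40 ms (= 2 * Tprop, Tprop = 20 ms)
Time until first ACK returns = Ttrans + RTT = 1 + 40 = 41 ms
Need W * Ttrans >= Ttrans + RTT  ->  W >= (Ttrans + RTT) / Ttrans
(Ttrans + RTT) / Ttrans = 41 / 1 = 41
W_min = ceil(41) = 41

41


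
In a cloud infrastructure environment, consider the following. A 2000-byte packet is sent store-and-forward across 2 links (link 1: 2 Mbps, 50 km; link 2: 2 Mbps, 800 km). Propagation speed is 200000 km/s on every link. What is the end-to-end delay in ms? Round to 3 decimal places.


Packet = 2000 bytes = 16000 bits. Store-and-forward: sum (t_trans + t_prop) per link.
Link 1: t_trans = 16000/(2*10^6) s = 8.0000 ms; t_prop = 50/200000 s = 0.2500 ms; subtotal = 8.2500 ms
Link 2: t_trans = 16000/(2*10^6) s = 8.0000 ms; t_prop = 800/200000 s = 4.0000 ms; subtotal = 12.0000 ms
End-to-end = 8.2500 + 12.0000 = 20.2500 ms -> 20.250 ms (3 dp)

20.250


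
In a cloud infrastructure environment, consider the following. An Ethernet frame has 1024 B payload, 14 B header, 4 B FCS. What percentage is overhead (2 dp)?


Given: payload = 1024 B, header = 14 B, trailer = 4 B
Overhead bytes = header + trailer = 14 + 4 = 18
Total frame = payload + overhead = 1024 + 18 = 1042
Overhead % = 18 / 1042 * 100 = 1.7274% -> 1.73% (2 dp)

1.73


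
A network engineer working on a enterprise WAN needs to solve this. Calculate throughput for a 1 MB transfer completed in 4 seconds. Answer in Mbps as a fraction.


Given: file = 1 MB, time = 4 s
File in Mb = 1 * 8 = 8 Mb
Throughput = 8 / 4 Mbps
Throughput = 2 Mbps

2


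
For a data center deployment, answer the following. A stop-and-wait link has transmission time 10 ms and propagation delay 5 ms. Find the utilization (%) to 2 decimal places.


Given: Ttrans = 10 ms, Tprop = 5 ms
RTT = 2 * Tprop = 2 * 5 = 10 ms
U = Ttrans / (Ttrans + RTT)
U = 10 / (10 + 10)
U = 10 / 20 = 0.5
U% = 50.00%

50.00


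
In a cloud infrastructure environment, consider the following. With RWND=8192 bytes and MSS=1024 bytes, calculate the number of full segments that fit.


Given: RWND = 8192 bytes, MSS = 1024 bytes
Full segments = floor(RWND / MSS)
Full segments = floor(8192 / 1024)
Full segments = floor(8.0) = 8

8


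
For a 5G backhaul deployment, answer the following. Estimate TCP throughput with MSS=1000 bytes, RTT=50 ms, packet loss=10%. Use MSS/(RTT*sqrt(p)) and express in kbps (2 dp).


Given: MSS = 1000 bytes, RTT = 50 ms, loss = 10%
RTT in seconds = 50 / 1000 = 0.05
Loss rate = 10% = 0.1
sqrt(loss) = sqrt(0.1) = 0.316227766017
Throughput (bytes/s) = 1000 / (0.05 * 0.316227766017) = 63245.5532
Throughput (kbps) = 63245.5532 * 8 / 1000 = 505.964426 -> 505.96 kbps (2 dp)

505.96


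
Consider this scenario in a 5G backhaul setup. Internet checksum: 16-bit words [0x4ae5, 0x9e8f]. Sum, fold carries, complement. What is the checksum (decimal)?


Given words: [0x4ae5, 0x9e8f]
Step 1: Sum all words
Raw sum = 19173 + 40591 = 59764
One's complement = ~59764 & 0xFFFF = 5771

5771


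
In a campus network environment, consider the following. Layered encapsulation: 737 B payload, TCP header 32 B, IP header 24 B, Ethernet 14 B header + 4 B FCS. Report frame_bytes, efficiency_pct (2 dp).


TCP segment = 737 + 32 = 769 B
IP packet = 769 + 24 = 793 B
Ethernet frame = 793 + 14 + 4 = 811 B
Efficiency = app / frame = 737 / 811 = 0.908755 = 90.8755% -> 90.88% (2 dp)

811, 90.88


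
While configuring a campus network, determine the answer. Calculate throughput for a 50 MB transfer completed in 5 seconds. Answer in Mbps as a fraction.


Given: file = 50 MB, time = 5 s
File in Mb = 50 * 8 = 400 Mb
Throughput = 400 / 5 Mbps
Throughput = 80 Mbps

80


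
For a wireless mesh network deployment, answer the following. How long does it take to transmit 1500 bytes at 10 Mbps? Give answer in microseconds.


Given: packet = 1500 bytes, bandwidth = 10 Mbps
Packet in bits = 1500 * 8 = 12000 bits
Bandwidth = 10 * 10^6 = 10000000 bps
Time = 12000 / 10000000 seconds
Time in us = 12000 * 10^6 / 10000000 = 1200

1200


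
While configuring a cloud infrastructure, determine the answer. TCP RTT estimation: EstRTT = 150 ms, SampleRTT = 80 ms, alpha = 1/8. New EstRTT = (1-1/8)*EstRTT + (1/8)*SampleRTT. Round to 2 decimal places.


Given: EstRTT = 150 ms, SampleRTT = 80 ms, alpha = 1/8
New EstRTT = (1 - alpha) * EstRTT + alpha * SampleRTT
(7/8) * 150 = 131.25
(1/8) * 80 = 10
New EstRTT = 131.25 + 10 = 141.25 ms -> 141.25 ms (2 dp)

141.25


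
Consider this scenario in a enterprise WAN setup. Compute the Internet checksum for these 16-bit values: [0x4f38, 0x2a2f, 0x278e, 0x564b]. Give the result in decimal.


Given words: [0x4f38, 0x2a2f, 0x278e, 0x564b]
Step 1: Sum all words
Raw sum = 20280 + 10799 + 10126 + 22091 = 63296
One's complement = ~63296 & 0xFFFF = 2239

2239


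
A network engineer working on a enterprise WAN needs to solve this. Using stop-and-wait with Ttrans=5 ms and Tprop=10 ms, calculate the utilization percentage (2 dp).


Given: Ttrans = 5 ms, Tprop = 10 ms
RTT = 2 * Tprop = 2 * 10 = 20 ms
U = Ttrans / (Ttrans + RTT)
U = 5 / (5 + 20)
U = 5 / 25 = 0.2
U% = 20.00%

20.00


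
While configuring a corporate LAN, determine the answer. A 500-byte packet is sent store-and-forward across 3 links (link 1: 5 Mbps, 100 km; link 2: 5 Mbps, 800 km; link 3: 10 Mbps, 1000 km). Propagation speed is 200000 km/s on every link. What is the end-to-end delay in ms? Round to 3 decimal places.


Packet = 500 bytes = 4000 bits. Store-and-forward: sum (t_trans + t_prop) per link.
Link 1: t_trans = 4000/(5*10^6) s = 0.8000 ms; t_prop = 100/200000 s = 0.5000 ms; subtotal = 1.3000 ms
Link 2: t_trans = 4000/(5*10^6) s = 0.8000 ms; t_prop = 800/200000 s = 4.0000 ms; subtotal = 4.8000 ms
Link 3: t_trans = 4000/(10*10^6) s = 0.4000 ms; t_prop = 1000/200000 s = 5.0000 ms; subtotal = 5.4000 ms
End-to-end = 1.3000 + 4.8000 + 5.4000 = 11.5000 ms -> 11.500 ms (3 dp)

11.500


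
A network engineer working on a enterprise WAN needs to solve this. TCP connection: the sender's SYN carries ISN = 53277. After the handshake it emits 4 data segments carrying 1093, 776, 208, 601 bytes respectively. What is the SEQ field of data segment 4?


The SYN occupies sequence number ISN = 53277, so the first data byte is ISN + 1 = 53278.
SEQ of data segment i = (ISN + 1) + sum of payload sizes of segments 1..i-1.
Segment 1: SEQ = 53278, payload = 1093 bytes
Segment 2: SEQ = 54371, payload = 776 bytes
Segment 3: SEQ = 55147, payload = 208 bytes
Segment 4: SEQ = 55355, payload = 601 bytes
SEQ of segment 4 = 53278 + 1093 + 776 + 208 = 55355

55355


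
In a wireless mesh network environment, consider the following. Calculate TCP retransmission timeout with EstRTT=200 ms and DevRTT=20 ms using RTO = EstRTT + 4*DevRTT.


Given: EstRTT = 200 ms, DevRTT = 20 ms
Timeout = EstRTT + 4 * DevRTT
4 * DevRTT = 4 * 20 = 80
Timeout = 200 + 80 = 280 ms

280


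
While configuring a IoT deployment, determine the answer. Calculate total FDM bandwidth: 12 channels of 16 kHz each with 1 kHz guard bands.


Given: 12 channels, 16 kHz each, guard = 1 kHz
Channel bandwidth = 12 * 16 = 192 kHz
Guard bands = 11 gaps * 1 kHz = 11 kHz
Total = 192 + 11 = 203 kHz

203


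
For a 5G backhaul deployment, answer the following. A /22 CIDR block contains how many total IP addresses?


Given: CIDR prefix /22
Host bits = 32 - 22 = 10
Total addresses = 2^10 = 1024

1024


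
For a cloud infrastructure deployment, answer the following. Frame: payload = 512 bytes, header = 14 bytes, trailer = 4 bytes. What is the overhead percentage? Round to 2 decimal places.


Given: payload = 512 B, header = 14 B, trailer = 4 B
Overhead bytes = header + trailer = 14 + 4 = 18
Total frame = payload + overhead = 512 + 18 = 530
Overhead % = 18 / 530 * 100 = 3.3962% -> 3.40% (2 dp)

3.40


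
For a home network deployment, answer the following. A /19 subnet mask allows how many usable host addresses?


Given: subnet mask /19
Host bits = 32 - 19 = 13
Total addresses = 2^13 = 8192
Usable hosts = 8192 - 2 (network + broadcast) = 8190

8190


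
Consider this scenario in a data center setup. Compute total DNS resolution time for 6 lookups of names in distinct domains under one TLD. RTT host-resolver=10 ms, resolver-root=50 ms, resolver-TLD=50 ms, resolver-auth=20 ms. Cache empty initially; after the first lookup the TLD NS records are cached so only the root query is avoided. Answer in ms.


Lookup 1 (cold cache): local + root + TLD + auth = 10 + 50 + 50 + 20 = 130 ms
Lookups 2..6 (TLD NS cached -> skip root; new domain -> still ask TLD and auth): local + TLD + auth = 10 + 50 + 20 = 80 ms each
Remaining 5 lookups: 5 * 80 = 400 ms
Total = 130 + 400 = 530 ms

530


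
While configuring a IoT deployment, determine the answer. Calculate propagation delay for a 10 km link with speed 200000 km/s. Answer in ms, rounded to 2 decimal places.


Given: distance = 10 km, speed = 200000 km/s
Delay = distance / speed = 10 / 200000 seconds
Delay in ms = 10 * 1000 / 200000
Delay = 0.0500 ms
Rounded to 2 dp = 0.05 ms

0.05


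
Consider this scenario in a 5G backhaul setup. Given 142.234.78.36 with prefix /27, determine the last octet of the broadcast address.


Given: IP = 142.234.78.36, prefix = /27
Host bits = 32 - 27 = 5
Network last octet = 36 AND mask = 32
Host part size = 2^5 - 1 = 31
Broadcast last octet = 32 OR 31 = 63

63


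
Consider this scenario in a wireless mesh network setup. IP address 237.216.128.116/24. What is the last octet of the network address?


Given: IP = 237.216.128.116, prefix = /24
Subnet mask = 255.255.255.0
Last octet of IP: 116
Last octet of mask: 0
Network last octet = 116 AND 0 = 0

0


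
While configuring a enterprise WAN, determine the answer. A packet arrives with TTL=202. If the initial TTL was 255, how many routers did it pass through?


Given: initial TTL = 255, received TTL = 202
Hops = initial TTL - received TTL
Hops = 255 - 202 = 53

53


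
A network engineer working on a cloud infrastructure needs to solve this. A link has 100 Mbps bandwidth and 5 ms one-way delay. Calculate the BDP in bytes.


Given: bandwidth = 100 Mbps, delay = 5 ms
BDP in bits = 100 * 10^6 * 5 / 1000
BDP in bits = 500000
BDP in bytes = 500000 / 8 = 62500

62500


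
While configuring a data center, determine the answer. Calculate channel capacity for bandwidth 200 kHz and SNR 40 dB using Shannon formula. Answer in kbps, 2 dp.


Given: B = 200 kHz, SNR = 40 dB
SNR linear = 10^(40/10) = 10000
1 + SNR = 10001
log2(10001) = 13.2878566418
C = 200 * 1000 * 13.2878566418 = 2657571.3284 bps
C = 2657.571328 kbps -> 2657.57 kbps (2 dp)

2657.57


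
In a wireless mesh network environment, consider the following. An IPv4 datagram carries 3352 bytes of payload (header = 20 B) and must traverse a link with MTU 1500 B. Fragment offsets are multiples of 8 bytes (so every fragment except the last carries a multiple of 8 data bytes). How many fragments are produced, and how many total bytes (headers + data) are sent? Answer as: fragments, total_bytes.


Max data per non-final fragment = floor((MTU - header)/8)*8 = floor((1500 - 20)/8)*8 = floor(1480/8)*8 = 1480 B
Final fragment needs no 8-byte alignment: it can carry up to MTU - header = 1480 B
Non-final fragments needed = ceil((payload - 1480) / 1480) = ceil(1872/1480) = ceil(1.2649) = 2
Number of fragments = 2 + 1 = 3
Fragment sizes (data): 2 * 1480 B + 392 B (last, 392 <= 1480 OK)
Total bytes sent = payload + n_frags * header = 3352 + 3*20 = 3352 + 60 = 3412 B

3, 3412


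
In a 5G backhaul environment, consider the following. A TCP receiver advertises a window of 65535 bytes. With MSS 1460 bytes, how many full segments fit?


Given: RWND = 65535 bytes, MSS = 1460 bytes
Full segments = floor(RWND / MSS)
Full segments = floor(65535 / 1460)
Full segments = floor(44.887) = 44

44


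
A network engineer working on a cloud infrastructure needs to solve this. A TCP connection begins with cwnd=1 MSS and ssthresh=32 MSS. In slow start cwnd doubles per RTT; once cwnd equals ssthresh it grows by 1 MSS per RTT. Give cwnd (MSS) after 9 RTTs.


RTT 0: cwnd = 1 MSS (initial)
RTT 1: cwnd = 2 MSS (slow start, doubled)
RTT 2: cwnd = 4 MSS (slow start, doubled)
RTT 3: cwnd = 8 MSS (slow start, doubled)
RTT 4: cwnd = 16 MSS (slow start, doubled)
RTT 5: cwnd = 32 MSS (slow start, doubled)
RTT 6: cwnd = 33 MSS (congestion avoidance, +1)
RTT 7: cwnd = 34 MSS (congestion avoidance, +1)
RTT 8: cwnd = 35 MSS (congestion avoidance, +1)
RTT 9: cwnd = 36 MSS (congestion avoidance, +1)

36


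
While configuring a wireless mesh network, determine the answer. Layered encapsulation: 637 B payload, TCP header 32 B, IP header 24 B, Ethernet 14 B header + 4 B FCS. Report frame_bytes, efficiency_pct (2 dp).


TCP segment = 637 + 32 = 669 B
IP packet = 669 + 24 = 693 B
Ethernet frame = 693 + 14 + 4 = 711 B
Efficiency = app / frame = 637 / 711 = 0.895921 = 89.5921% -> 89.59% (2 dp)

711, 89.59


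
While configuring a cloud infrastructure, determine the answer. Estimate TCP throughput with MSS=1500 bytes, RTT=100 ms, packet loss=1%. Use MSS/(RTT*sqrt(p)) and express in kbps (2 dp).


Given: MSS = 1500 bytes, RTT = 100 ms, loss = 1%
RTT in seconds = 100 / 1000 = 0.1
Loss rate = 1% = 0.01
sqrt(loss) = sqrt(0.01) = 0.1
Throughput (bytes/s) = 1500 / (0.1 * 0.1) = 150000.0000
Throughput (kbps) = 150000.0000 * 8 / 1000 = 1200.000000 -> 1200.00 kbps (2 dp)

1200.00


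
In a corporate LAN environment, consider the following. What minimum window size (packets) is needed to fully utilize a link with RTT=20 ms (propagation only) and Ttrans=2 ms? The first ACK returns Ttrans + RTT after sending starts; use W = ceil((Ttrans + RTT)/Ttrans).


Given: Ttrans = 2 ms, RTT = 20 ms (= 2 * Tprop, Tprop = 10 ms)
Time until first ACK returns = Ttrans + RTT = 2 + 20 = 22 ms
Need W * Ttrans >= Ttrans + RTT  ->  W >= (Ttrans + RTT) / Ttrans
(Ttrans + RTT) / Ttrans = 22 / 2 = 11
W_min = ceil(11) = 11

11


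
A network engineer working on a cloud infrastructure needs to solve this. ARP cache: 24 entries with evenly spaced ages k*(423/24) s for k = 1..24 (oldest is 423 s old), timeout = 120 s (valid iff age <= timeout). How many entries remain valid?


Ages are k * 423/24 s for k = 1..24 (spacing = 17.6250 s).
Entry k is valid iff k * 423/24 <= 120 iff k <= 24 * 120 / 423 = 6.8085
n_valid = floor(6.8085) = 6
(n_stale = 24 - 6 = 18)

6


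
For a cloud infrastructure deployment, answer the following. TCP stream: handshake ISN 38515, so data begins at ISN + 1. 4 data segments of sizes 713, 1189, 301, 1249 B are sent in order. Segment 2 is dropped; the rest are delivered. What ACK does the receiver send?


SYN uses sequence number 38515; first data byte = ISN + 1 = 38516.
Segment 1: SEQ = 38516, len = 713 B, covers [38516, 39228]
Segment 2: SEQ = 39229, len = 1189 B, covers [39229, 40417] [LOST]
Segment 3: SEQ = 40418, len = 301 B, covers [40418, 40718]
Segment 4: SEQ = 40719, len = 1249 B, covers [40719, 41967]
In-order data received: bytes [38516, 39228] (segments 1..1).
Segment 2 missing -> gap begins at byte 39229; later segments buffered out of order.
Cumulative ACK = next expected in-order byte = 38516 + 713 = 39229

39229


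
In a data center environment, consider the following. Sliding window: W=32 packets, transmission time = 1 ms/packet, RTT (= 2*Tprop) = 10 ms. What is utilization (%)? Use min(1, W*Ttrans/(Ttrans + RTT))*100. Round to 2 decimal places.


Given: W = 32, Ttrans = 1 ms, RTT = 10 ms (= 2 * Tprop, Tprop = 5 ms)
Cycle time = Ttrans + RTT = 1 + 10 = 11 ms (first packet sent until its ACK returns)
W * Ttrans = 32 * 1 = 32 ms of sending per cycle
W * Ttrans / (Ttrans + RTT) = 32 / 11 = 2.909091
U = min(1, 2.909091) = 1.000000
U% = 100.00%

100.00


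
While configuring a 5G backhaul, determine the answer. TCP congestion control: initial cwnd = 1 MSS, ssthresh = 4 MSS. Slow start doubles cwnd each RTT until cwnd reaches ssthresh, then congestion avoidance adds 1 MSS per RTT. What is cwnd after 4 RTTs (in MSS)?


RTT 0: cwnd = 1 MSS (initial)
RTT 1: cwnd = 2 MSS (slow start, doubled)
RTT 2: cwnd = 4 MSS (slow start, doubled)
RTT 3: cwnd = 5 MSS (congestion avoidance, +1)
RTT 4: cwnd = 6 MSS (congestion avoidance, +1)

6


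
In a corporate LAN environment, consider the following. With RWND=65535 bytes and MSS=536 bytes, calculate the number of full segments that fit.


Given: RWND = 65535 bytes, MSS = 536 bytes
Full segments = floor(RWND / MSS)
Full segments = floor(65535 / 536)
Full segments = floor(122.2668) = 122

122


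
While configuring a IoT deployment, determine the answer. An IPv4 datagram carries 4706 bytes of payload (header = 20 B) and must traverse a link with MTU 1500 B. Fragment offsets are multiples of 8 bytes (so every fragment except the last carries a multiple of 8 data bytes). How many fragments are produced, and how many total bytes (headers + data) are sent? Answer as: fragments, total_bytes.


Max data per non-final fragment = floor((MTU - header)/8)*8 = floor((1500 - 20)/8)*8 = floor(1480/8)*8 = 1480 B
Final fragment needs no 8-byte alignment: it can carry up to MTU - header = 1480 B
Non-final fragments needed = ceil((payload - 1480) / 1480) = ceil(3226/1480) = ceil(2.1797) = 3
Number of fragments = 3 + 1 = 4
Fragment sizes (data): 3 * 1480 B + 266 B (last, 266 <= 1480 OK)
Total bytes sent = payload + n_frags * header = 4706 + 4*20 = 4706 + 80 = 4786 B

4, 4786


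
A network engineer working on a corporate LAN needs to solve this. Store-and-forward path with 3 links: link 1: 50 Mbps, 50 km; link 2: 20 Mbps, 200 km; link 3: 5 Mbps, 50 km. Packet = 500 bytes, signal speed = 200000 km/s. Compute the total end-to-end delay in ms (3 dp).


Packet = 500 bytes = 4000 bits. Store-and-forward: sum (t_trans + t_prop) per link.
Link 1: t_trans = 4000/(50*10^6) s = 0.0800 ms; t_prop = 50/200000 s = 0.2500 ms; subtotal = 0.3300 ms
Link 2: t_trans = 4000/(20*10^6) s = 0.2000 ms; t_prop = 200/200000 s = 1.0000 ms; subtotal = 1.2000 ms
Link 3: t_trans = 4000/(5*10^6) s = 0.8000 ms; t_prop = 50/200000 s = 0.2500 ms; subtotal = 1.0500 ms
End-to-end = 0.3300 + 1.2000 + 1.0500 = 2.5800 ms -> 2.580 ms (3 dp)

2.580


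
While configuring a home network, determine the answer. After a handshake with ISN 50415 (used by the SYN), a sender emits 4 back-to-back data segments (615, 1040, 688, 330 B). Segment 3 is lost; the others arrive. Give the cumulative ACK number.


SYN uses sequence number 50415; first data byte = ISN + 1 = 50416.
Segment 1: SEQ = 50416, len = 615 B, covers [50416, 51030]
Segment 2: SEQ = 51031, len = 1040 B, covers [51031, 52070]
Segment 3: SEQ = 52071, len = 688 B, covers [52071, 52758] [LOST]
Segment 4: SEQ = 52759, len = 330 B, covers [52759, 53088]
In-order data received: bytes [50416, 52070] (segments 1..2).
Segment 3 missing -> gap begins at byte 52071; later segments buffered out of order.
Cumulative ACK = next expected in-order byte = 50416 + 615 + 1040 = 52071

52071


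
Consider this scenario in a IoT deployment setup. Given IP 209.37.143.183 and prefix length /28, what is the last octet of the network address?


Given: IP = 209.37.143.183, prefix = /28
Subnet mask = 255.255.255.240
Last octet of IP: 183
Last octet of mask: 240
Network last octet = 183 AND 240 = 176

176


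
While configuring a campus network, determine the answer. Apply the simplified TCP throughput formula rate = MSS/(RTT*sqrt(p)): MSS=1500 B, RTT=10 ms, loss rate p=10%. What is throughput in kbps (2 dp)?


Given: MSS = 1500 bytes, RTT = 10 ms, loss = 10%
RTT in seconds = 10 / 1000 = 0.01
Loss rate = 10% = 0.1
sqrt(loss) = sqrt(0.1) = 0.316227766017
Throughput (bytes/s) = 1500 / (0.01 * 0.316227766017) = 474341.6490
Throughput (kbps) = 474341.6490 * 8 / 1000 = 3794.733192 -> 3794.73 kbps (2 dp)

3794.73


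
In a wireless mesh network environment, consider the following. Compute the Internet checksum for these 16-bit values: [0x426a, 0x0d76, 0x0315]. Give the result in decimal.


Given words: [0x426a, 0x0d76, 0x0315]
Step 1: Sum all words
Raw sum = 17002 + 3446 + 789 = 21237
One's complement = ~21237 & 0xFFFF = 44298

44298


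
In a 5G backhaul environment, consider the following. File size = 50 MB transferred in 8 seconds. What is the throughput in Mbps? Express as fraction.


Given: file = 50 MB, time = 8 s
File in Mb = 50 * 8 = 400 Mb
Throughput = 400 / 8 Mbps
Throughput = 50 Mbps

50


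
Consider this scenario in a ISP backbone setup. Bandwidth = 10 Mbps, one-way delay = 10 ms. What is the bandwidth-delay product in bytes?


Given: bandwidth = 10 Mbps, delay = 10 ms
BDP in bits = 10 * 10^6 * 10 / 1000
BDP in bits = 100000
BDP in bytes = 100000 / 8 = 12500

12500


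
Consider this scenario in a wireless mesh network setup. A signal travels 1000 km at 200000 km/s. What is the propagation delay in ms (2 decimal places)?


Given: distance = 1000 km, speed = 200000 km/s
Delay = distance / speed = 1000 / 200000 seconds
Delay in ms = 1000 * 1000 / 200000
Delay = 5.0000 ms
Rounded to 2 dp = 5.00 ms

5.00


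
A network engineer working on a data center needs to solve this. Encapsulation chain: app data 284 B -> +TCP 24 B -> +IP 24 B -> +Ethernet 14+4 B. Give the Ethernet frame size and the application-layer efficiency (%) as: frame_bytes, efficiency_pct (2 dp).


TCP segment = 284 + 24 = 308 B
IP packet = 308 + 24 = 332 B
Ethernet frame = 332 + 14 + 4 = 350 B
Efficiency = app / frame = 284 / 350 = 0.811429 = 81.1429% -> 81.14% (2 dp)

350, 81.14


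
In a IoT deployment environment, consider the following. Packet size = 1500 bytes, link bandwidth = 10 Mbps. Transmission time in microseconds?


Given: packet = 1500 bytes, bandwidth = 10 Mbps
Packet in bits = 1500 * 8 = 12000 bits
Bandwidth = 10 * 10^6 = 10000000 bps
Time = 12000 / 10000000 seconds
Time in us = 12000 * 10^6 / 10000000 = 1200

1200


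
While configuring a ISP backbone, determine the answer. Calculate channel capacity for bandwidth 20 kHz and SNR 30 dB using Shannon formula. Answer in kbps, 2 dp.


Given: B = 20 kHz, SNR = 30 dB
SNR linear = 10^(30/10) = 1000
1 + SNR = 1001
log2(1001) = 9.9672262588
C = 20 * 1000 * 9.9672262588 = 199344.5252 bps
C = 199.344525 kbps -> 199.34 kbps (2 dp)

199.34


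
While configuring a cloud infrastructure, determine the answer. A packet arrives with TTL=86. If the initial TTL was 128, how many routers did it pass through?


Given: initial TTL = 128, received TTL = 86
Hops = initial TTL - received TTL
Hops = 128 - 86 = 42

42


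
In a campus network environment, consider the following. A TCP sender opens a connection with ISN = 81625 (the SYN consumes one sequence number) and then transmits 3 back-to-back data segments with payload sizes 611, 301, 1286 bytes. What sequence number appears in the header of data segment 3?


The SYN occupies sequence number ISN = 81625, so the first data byte is ISN + 1 = 81626.
SEQ of data segment i = (ISN + 1) + sum of payload sizes of segments 1..i-1.
Segment 1: SEQ = 81626, payload = 611 bytes
Segment 2: SEQ = 82237, payload = 301 bytes
Segment 3: SEQ = 82538, payload = 1286 bytes
SEQ of segment 3 = 81626 + 611 + 301 = 82538

82538


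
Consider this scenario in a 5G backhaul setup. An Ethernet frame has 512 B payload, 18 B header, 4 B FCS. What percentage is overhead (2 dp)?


Given: payload = 512 B, header = 18 B, trailer = 4 B
Overhead bytes = header + trailer = 18 + 4 = 22
Total frame = payload + overhead = 512 + 22 = 534
Overhead % = 22 / 534 * 100 = 4.1199% -> 4.12% (2 dp)

4.12


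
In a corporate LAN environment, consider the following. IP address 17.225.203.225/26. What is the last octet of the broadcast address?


Given: IP = 17.225.203.225, prefix = /26
Host bits = 32 - 26 = 6
Network last octet = 225 AND mask = 192
Host part size = 2^6 - 1 = 63
Broadcast last octet = 192 OR 63 = 255

255


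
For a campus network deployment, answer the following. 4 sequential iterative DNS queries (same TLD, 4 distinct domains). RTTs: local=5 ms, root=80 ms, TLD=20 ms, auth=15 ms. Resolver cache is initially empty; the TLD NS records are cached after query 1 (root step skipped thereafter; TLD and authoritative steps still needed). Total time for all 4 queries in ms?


Lookup 1 (cold cache): local + root + TLD + auth = 5 + 80 + 20 + 15 = 120 ms
Lookups 2..4 (TLD NS cached -> skip root; new domain -> still ask TLD and auth): local + TLD + auth = 5 + 20 + 15 = 40 ms each
Remaining 3 lookups: 3 * 40 = 120 ms
Total = 120 + 120 = 240 ms

240


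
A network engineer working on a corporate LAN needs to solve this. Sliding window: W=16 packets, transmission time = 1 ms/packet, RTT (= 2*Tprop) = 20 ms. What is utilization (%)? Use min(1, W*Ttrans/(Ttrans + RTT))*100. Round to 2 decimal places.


Given: W = 16, Ttrans = 1 ms, RTT = 20 ms (= 2 * Tprop, Tprop = 10 ms)
Cycle time = Ttrans + RTT = 1 + 20 = 21 ms (first packet sent until its ACK returns)
W * Ttrans = 16 * 1 = 16 ms of sending per cycle
W * Ttrans / (Ttrans + RTT) = 16 / 21 = 0.761905
U = min(1, 0.761905) = 0.761905
U% = 76.19%

76.19


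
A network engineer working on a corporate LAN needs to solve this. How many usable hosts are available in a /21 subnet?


Given: subnet mask /21
Host bits = 32 - 21 = 11
Total addresses = 2^11 = 2048
Usable hosts = 2048 - 2 (network + broadcast) = 2046

2046


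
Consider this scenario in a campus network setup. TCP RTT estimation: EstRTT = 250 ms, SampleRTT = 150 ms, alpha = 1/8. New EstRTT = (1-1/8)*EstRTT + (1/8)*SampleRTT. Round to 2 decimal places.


Given: EstRTT = 250 ms, SampleRTT = 150 ms, alpha = 1/8
New EstRTT = (1 - alpha) * EstRTT + alpha * SampleRTT
(7/8) * 250 = 218.75
(1/8) * 150 = 18.75
New EstRTT = 218.75 + 18.75 = 237.5 ms -> 237.50 ms (2 dp)

237.50


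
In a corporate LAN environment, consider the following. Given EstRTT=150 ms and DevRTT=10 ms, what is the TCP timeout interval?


Given: EstRTT = 150 ms, DevRTT = 10 ms
Timeout = EstRTT + 4 * DevRTT
4 * DevRTT = 4 * 10 = 40
Timeout = 150 + 40 = 190 ms

190


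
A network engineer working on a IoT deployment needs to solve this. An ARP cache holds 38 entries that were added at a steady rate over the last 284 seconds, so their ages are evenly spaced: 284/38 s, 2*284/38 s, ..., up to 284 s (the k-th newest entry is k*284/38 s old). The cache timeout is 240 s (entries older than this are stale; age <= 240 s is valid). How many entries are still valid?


Ages are k * 284/38 s for k = 1..38 (spacing = 7.4737 s).
Entry k is valid iff k * 284/38 <= 240 iff k <= 38 * 240 / 284 = 32.1127
n_valid = floor(32.1127) = 32
(n_stale = 38 - 32 = 6)

32


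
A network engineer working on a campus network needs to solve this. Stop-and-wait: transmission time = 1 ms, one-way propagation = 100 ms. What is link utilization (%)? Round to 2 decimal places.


Given: Ttrans = 1 ms, Tprop = 100 ms
RTT = 2 * Tprop = 2 * 100 = 200 ms
U = Ttrans / (Ttrans + RTT)
U = 1 / (1 + 200)
U = 1 / 201 = 0.004975
U% = 0.50%

0.50
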